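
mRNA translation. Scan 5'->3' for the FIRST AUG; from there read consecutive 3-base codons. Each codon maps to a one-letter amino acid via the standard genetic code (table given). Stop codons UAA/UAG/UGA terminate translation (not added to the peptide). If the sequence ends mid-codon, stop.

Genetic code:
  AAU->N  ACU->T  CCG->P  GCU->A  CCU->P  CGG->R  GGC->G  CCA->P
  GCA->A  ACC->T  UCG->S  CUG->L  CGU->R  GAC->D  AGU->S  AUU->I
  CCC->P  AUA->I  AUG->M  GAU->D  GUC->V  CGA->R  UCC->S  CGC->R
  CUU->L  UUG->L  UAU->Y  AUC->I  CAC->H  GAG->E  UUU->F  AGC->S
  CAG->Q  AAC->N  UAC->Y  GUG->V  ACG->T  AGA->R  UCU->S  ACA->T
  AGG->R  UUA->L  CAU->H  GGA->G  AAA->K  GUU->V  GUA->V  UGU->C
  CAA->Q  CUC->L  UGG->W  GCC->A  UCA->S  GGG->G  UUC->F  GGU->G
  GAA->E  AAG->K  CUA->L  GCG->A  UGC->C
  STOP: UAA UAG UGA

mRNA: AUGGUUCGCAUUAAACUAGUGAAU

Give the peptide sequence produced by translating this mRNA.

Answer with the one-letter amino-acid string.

start AUG at pos 0
pos 0: AUG -> M; peptide=M
pos 3: GUU -> V; peptide=MV
pos 6: CGC -> R; peptide=MVR
pos 9: AUU -> I; peptide=MVRI
pos 12: AAA -> K; peptide=MVRIK
pos 15: CUA -> L; peptide=MVRIKL
pos 18: GUG -> V; peptide=MVRIKLV
pos 21: AAU -> N; peptide=MVRIKLVN
pos 24: only 0 nt remain (<3), stop (end of mRNA)

Answer: MVRIKLVN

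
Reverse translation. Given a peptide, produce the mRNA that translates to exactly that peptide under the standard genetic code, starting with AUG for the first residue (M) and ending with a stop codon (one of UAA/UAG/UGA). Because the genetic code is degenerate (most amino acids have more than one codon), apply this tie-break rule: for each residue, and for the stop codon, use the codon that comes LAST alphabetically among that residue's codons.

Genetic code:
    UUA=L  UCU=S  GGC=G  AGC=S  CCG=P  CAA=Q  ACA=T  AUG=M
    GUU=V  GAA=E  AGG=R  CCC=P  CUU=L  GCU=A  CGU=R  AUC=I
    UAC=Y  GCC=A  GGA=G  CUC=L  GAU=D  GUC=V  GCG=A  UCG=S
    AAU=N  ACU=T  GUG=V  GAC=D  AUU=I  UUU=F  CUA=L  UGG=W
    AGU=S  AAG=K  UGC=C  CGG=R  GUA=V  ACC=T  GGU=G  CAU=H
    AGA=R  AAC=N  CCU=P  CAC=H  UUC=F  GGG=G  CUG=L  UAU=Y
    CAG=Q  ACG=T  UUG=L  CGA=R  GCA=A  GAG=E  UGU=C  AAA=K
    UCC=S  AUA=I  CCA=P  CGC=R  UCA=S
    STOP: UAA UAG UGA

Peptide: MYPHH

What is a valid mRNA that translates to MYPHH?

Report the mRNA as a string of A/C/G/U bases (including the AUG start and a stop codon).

residue 1: M -> AUG (start codon)
residue 2: Y codons sorted = UAC,UAU -> pick last = UAU
residue 3: P codons sorted = CCA,CCC,CCG,CCU -> pick last = CCU
residue 4: H codons sorted = CAC,CAU -> pick last = CAU
residue 5: H codons sorted = CAC,CAU -> pick last = CAU
terminator: stop codons sorted = UAA,UAG,UGA -> pick last = UGA

Answer: mRNA: AUGUAUCCUCAUCAUUGA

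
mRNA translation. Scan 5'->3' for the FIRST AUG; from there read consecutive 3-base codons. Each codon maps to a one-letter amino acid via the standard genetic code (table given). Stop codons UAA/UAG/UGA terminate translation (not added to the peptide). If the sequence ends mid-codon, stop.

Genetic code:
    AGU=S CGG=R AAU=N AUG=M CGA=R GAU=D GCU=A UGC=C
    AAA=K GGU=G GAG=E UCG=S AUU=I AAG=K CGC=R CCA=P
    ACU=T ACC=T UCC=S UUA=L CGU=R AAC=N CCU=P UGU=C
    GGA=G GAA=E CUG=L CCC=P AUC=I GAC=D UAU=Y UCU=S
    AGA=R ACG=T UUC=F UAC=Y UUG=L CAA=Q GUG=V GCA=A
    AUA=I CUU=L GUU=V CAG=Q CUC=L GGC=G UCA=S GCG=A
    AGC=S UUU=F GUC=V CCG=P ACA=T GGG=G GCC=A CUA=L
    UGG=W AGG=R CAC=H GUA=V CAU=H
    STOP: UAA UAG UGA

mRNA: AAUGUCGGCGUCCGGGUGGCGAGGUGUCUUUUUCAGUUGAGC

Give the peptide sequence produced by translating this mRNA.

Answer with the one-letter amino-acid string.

start AUG at pos 1
pos 1: AUG -> M; peptide=M
pos 4: UCG -> S; peptide=MS
pos 7: GCG -> A; peptide=MSA
pos 10: UCC -> S; peptide=MSAS
pos 13: GGG -> G; peptide=MSASG
pos 16: UGG -> W; peptide=MSASGW
pos 19: CGA -> R; peptide=MSASGWR
pos 22: GGU -> G; peptide=MSASGWRG
pos 25: GUC -> V; peptide=MSASGWRGV
pos 28: UUU -> F; peptide=MSASGWRGVF
pos 31: UUC -> F; peptide=MSASGWRGVFF
pos 34: AGU -> S; peptide=MSASGWRGVFFS
pos 37: UGA -> STOP

Answer: MSASGWRGVFFS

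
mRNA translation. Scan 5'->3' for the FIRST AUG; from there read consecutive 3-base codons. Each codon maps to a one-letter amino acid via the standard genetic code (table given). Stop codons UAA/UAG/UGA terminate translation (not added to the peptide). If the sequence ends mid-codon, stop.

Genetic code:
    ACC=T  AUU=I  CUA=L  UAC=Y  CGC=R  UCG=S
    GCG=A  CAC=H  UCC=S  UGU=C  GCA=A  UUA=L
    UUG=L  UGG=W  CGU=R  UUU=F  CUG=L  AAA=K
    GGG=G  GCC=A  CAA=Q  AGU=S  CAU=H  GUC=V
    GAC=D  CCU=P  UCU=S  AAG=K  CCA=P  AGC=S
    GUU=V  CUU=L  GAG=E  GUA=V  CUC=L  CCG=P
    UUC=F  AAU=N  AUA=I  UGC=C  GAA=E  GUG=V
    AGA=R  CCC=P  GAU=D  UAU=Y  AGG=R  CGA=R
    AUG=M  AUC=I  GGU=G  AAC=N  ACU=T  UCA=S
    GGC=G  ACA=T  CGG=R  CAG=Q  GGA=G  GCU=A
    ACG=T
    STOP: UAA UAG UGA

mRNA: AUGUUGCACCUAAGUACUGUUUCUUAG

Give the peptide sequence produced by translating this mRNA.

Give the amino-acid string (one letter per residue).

Answer: MLHLSTVS

Derivation:
start AUG at pos 0
pos 0: AUG -> M; peptide=M
pos 3: UUG -> L; peptide=ML
pos 6: CAC -> H; peptide=MLH
pos 9: CUA -> L; peptide=MLHL
pos 12: AGU -> S; peptide=MLHLS
pos 15: ACU -> T; peptide=MLHLST
pos 18: GUU -> V; peptide=MLHLSTV
pos 21: UCU -> S; peptide=MLHLSTVS
pos 24: UAG -> STOP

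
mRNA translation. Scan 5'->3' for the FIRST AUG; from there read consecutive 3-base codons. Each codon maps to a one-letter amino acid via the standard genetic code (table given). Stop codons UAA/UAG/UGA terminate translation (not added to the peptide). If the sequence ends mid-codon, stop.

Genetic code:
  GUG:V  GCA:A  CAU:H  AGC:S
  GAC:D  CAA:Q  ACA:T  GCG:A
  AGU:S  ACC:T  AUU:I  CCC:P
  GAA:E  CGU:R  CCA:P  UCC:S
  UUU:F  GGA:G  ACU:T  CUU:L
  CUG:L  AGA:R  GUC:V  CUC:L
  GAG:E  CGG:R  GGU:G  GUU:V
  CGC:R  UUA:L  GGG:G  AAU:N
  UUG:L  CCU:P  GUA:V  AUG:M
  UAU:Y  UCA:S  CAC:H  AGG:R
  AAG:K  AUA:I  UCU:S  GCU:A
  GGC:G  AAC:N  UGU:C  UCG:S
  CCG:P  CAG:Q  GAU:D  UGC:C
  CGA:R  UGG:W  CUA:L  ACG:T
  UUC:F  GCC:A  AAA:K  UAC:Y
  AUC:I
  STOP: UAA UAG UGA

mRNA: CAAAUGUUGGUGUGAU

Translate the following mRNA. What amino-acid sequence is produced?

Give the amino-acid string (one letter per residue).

start AUG at pos 3
pos 3: AUG -> M; peptide=M
pos 6: UUG -> L; peptide=ML
pos 9: GUG -> V; peptide=MLV
pos 12: UGA -> STOP

Answer: MLV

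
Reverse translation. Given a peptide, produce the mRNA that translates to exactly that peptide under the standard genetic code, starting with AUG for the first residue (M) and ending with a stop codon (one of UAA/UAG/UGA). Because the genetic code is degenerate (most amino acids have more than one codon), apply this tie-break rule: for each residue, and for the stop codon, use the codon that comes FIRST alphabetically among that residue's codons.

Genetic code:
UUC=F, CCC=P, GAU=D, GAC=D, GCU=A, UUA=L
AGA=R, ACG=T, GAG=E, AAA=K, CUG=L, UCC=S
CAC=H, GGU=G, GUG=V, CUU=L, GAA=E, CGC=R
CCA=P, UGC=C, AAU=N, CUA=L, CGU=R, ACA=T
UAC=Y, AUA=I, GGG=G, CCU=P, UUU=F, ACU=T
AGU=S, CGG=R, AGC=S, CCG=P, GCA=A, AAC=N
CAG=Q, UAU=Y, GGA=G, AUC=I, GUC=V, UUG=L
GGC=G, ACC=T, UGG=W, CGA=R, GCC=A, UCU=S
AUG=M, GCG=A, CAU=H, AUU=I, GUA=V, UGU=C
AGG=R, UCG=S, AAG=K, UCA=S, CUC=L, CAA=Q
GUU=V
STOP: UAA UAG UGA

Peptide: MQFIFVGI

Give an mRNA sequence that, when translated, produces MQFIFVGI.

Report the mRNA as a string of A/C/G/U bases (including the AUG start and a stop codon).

Answer: mRNA: AUGCAAUUCAUAUUCGUAGGAAUAUAA

Derivation:
residue 1: M -> AUG (start codon)
residue 2: Q codons sorted = CAA,CAG -> pick first = CAA
residue 3: F codons sorted = UUC,UUU -> pick first = UUC
residue 4: I codons sorted = AUA,AUC,AUU -> pick first = AUA
residue 5: F codons sorted = UUC,UUU -> pick first = UUC
residue 6: V codons sorted = GUA,GUC,GUG,GUU -> pick first = GUA
residue 7: G codons sorted = GGA,GGC,GGG,GGU -> pick first = GGA
residue 8: I codons sorted = AUA,AUC,AUU -> pick first = AUA
terminator: stop codons sorted = UAA,UAG,UGA -> pick first = UAA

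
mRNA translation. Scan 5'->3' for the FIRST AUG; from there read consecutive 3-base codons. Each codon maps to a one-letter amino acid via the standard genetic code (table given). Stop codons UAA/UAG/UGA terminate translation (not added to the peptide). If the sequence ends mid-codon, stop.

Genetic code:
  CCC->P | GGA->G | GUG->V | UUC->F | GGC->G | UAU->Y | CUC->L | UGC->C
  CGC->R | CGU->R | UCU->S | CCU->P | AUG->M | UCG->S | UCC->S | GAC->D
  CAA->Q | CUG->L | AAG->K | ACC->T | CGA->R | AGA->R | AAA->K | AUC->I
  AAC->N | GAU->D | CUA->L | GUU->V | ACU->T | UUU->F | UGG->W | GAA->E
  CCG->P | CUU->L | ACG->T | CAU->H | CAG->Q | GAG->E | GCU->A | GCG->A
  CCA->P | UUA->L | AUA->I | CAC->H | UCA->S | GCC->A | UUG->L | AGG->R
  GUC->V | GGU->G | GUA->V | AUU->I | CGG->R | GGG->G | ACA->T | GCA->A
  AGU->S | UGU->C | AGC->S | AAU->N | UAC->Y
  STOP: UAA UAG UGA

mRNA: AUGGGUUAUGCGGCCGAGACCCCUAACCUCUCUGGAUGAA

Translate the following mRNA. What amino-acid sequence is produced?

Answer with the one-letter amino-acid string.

Answer: MGYAAETPNLSG

Derivation:
start AUG at pos 0
pos 0: AUG -> M; peptide=M
pos 3: GGU -> G; peptide=MG
pos 6: UAU -> Y; peptide=MGY
pos 9: GCG -> A; peptide=MGYA
pos 12: GCC -> A; peptide=MGYAA
pos 15: GAG -> E; peptide=MGYAAE
pos 18: ACC -> T; peptide=MGYAAET
pos 21: CCU -> P; peptide=MGYAAETP
pos 24: AAC -> N; peptide=MGYAAETPN
pos 27: CUC -> L; peptide=MGYAAETPNL
pos 30: UCU -> S; peptide=MGYAAETPNLS
pos 33: GGA -> G; peptide=MGYAAETPNLSG
pos 36: UGA -> STOP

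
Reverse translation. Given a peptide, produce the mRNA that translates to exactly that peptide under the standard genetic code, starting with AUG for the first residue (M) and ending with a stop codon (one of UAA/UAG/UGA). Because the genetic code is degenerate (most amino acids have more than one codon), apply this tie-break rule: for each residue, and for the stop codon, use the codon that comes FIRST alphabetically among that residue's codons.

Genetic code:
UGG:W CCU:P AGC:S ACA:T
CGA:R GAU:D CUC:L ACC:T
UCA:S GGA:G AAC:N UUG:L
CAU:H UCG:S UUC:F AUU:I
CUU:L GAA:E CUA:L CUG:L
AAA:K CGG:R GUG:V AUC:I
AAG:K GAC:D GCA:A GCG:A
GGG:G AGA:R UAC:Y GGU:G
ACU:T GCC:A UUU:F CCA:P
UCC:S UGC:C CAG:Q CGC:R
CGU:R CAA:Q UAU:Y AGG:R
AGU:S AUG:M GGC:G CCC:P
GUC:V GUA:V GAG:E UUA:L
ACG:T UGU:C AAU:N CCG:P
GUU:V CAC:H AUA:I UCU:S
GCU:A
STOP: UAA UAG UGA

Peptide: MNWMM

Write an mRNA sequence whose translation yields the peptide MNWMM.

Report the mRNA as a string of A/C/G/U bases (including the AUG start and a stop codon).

Answer: mRNA: AUGAACUGGAUGAUGUAA

Derivation:
residue 1: M -> AUG (start codon)
residue 2: N codons sorted = AAC,AAU -> pick first = AAC
residue 3: W -> UGG (only codon)
residue 4: M -> AUG (only codon)
residue 5: M -> AUG (only codon)
terminator: stop codons sorted = UAA,UAG,UGA -> pick first = UAA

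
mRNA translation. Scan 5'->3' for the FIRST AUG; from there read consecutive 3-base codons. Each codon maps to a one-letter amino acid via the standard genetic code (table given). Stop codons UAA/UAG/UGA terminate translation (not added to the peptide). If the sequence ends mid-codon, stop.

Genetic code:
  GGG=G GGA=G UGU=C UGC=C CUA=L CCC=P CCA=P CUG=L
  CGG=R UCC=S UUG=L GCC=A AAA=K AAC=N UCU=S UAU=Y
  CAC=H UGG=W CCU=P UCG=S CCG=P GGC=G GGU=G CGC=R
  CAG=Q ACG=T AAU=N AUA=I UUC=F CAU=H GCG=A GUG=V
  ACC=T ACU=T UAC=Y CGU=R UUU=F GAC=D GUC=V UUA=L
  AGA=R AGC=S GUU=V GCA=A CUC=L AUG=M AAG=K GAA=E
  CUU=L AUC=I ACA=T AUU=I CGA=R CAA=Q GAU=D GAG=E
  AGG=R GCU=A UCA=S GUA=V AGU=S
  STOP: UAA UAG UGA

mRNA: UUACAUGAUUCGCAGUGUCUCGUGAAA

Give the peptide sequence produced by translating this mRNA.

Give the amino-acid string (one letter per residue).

Answer: MIRSVS

Derivation:
start AUG at pos 4
pos 4: AUG -> M; peptide=M
pos 7: AUU -> I; peptide=MI
pos 10: CGC -> R; peptide=MIR
pos 13: AGU -> S; peptide=MIRS
pos 16: GUC -> V; peptide=MIRSV
pos 19: UCG -> S; peptide=MIRSVS
pos 22: UGA -> STOP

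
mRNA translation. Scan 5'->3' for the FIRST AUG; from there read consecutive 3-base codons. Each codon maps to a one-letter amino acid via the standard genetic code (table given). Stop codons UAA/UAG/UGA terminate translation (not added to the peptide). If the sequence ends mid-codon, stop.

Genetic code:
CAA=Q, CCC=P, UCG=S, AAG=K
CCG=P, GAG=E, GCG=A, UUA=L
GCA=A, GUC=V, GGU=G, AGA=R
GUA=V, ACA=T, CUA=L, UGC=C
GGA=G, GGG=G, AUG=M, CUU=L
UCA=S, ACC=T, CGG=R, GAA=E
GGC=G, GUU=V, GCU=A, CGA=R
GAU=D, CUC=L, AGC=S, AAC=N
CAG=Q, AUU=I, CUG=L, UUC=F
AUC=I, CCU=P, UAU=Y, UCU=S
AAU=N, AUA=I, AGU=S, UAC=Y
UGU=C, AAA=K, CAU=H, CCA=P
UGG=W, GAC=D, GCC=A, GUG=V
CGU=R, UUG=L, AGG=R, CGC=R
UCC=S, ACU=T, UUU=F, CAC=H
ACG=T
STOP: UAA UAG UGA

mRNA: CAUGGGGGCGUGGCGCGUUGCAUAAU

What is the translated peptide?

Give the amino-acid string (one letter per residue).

start AUG at pos 1
pos 1: AUG -> M; peptide=M
pos 4: GGG -> G; peptide=MG
pos 7: GCG -> A; peptide=MGA
pos 10: UGG -> W; peptide=MGAW
pos 13: CGC -> R; peptide=MGAWR
pos 16: GUU -> V; peptide=MGAWRV
pos 19: GCA -> A; peptide=MGAWRVA
pos 22: UAA -> STOP

Answer: MGAWRVA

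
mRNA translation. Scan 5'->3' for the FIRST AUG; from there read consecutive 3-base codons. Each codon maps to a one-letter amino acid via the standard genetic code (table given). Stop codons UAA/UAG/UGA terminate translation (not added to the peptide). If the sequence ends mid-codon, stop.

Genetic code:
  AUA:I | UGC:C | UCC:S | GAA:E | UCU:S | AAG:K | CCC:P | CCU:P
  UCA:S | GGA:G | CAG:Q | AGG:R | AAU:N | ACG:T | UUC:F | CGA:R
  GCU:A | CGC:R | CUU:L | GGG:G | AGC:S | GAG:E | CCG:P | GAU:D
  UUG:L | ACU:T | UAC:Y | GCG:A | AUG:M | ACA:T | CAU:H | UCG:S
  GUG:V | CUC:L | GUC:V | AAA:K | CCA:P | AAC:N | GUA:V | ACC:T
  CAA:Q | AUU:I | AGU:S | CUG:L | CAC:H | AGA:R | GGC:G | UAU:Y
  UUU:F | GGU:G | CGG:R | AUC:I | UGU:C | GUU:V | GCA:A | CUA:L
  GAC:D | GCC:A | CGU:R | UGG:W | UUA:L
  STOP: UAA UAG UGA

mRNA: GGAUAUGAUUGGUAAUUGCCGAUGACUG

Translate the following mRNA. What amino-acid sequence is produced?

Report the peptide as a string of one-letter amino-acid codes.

Answer: MIGNCR

Derivation:
start AUG at pos 4
pos 4: AUG -> M; peptide=M
pos 7: AUU -> I; peptide=MI
pos 10: GGU -> G; peptide=MIG
pos 13: AAU -> N; peptide=MIGN
pos 16: UGC -> C; peptide=MIGNC
pos 19: CGA -> R; peptide=MIGNCR
pos 22: UGA -> STOP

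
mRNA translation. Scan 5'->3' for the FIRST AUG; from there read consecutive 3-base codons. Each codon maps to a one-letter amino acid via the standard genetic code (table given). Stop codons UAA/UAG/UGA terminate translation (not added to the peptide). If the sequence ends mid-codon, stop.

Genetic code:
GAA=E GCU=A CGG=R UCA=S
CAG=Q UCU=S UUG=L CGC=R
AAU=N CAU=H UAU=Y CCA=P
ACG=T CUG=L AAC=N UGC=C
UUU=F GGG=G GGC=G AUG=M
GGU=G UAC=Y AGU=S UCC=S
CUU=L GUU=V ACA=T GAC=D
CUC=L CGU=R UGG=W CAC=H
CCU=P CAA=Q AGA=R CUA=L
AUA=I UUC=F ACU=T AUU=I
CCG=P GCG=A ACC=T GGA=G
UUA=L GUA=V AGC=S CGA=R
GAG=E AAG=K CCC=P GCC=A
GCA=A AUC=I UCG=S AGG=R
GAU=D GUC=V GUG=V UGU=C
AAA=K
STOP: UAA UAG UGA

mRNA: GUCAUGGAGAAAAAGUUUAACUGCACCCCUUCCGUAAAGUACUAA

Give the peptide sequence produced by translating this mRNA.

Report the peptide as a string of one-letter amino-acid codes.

Answer: MEKKFNCTPSVKY

Derivation:
start AUG at pos 3
pos 3: AUG -> M; peptide=M
pos 6: GAG -> E; peptide=ME
pos 9: AAA -> K; peptide=MEK
pos 12: AAG -> K; peptide=MEKK
pos 15: UUU -> F; peptide=MEKKF
pos 18: AAC -> N; peptide=MEKKFN
pos 21: UGC -> C; peptide=MEKKFNC
pos 24: ACC -> T; peptide=MEKKFNCT
pos 27: CCU -> P; peptide=MEKKFNCTP
pos 30: UCC -> S; peptide=MEKKFNCTPS
pos 33: GUA -> V; peptide=MEKKFNCTPSV
pos 36: AAG -> K; peptide=MEKKFNCTPSVK
pos 39: UAC -> Y; peptide=MEKKFNCTPSVKY
pos 42: UAA -> STOP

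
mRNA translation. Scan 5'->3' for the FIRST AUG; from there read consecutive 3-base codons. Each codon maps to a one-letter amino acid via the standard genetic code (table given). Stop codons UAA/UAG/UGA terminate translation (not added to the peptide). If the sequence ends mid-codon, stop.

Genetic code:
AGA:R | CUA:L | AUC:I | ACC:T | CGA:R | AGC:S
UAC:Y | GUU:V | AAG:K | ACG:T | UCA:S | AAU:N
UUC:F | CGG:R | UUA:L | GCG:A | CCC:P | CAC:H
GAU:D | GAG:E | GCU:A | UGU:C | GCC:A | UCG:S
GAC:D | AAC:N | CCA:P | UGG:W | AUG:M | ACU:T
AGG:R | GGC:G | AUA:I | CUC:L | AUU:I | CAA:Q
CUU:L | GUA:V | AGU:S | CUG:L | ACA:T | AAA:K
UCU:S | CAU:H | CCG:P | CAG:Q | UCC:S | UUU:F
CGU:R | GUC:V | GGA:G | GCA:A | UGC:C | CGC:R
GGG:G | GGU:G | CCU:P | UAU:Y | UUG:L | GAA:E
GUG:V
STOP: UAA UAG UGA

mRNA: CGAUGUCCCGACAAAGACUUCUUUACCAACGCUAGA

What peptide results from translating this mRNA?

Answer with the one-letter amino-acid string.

Answer: MSRQRLLYQR

Derivation:
start AUG at pos 2
pos 2: AUG -> M; peptide=M
pos 5: UCC -> S; peptide=MS
pos 8: CGA -> R; peptide=MSR
pos 11: CAA -> Q; peptide=MSRQ
pos 14: AGA -> R; peptide=MSRQR
pos 17: CUU -> L; peptide=MSRQRL
pos 20: CUU -> L; peptide=MSRQRLL
pos 23: UAC -> Y; peptide=MSRQRLLY
pos 26: CAA -> Q; peptide=MSRQRLLYQ
pos 29: CGC -> R; peptide=MSRQRLLYQR
pos 32: UAG -> STOP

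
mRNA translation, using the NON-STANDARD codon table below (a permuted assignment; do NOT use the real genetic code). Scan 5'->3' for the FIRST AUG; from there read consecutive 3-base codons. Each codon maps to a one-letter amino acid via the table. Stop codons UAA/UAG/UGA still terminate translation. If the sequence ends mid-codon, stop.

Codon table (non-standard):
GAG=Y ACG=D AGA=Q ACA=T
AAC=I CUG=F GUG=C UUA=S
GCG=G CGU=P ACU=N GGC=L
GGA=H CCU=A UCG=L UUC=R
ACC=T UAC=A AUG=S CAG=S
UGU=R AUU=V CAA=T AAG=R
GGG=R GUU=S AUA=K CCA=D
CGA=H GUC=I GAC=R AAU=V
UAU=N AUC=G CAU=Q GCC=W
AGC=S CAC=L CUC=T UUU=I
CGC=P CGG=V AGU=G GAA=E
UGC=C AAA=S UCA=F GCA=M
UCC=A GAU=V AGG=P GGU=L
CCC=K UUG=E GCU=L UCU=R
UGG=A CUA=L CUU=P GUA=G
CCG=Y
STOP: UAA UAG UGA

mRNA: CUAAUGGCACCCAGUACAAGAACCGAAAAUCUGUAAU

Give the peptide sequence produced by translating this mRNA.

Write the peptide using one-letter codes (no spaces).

start AUG at pos 3
pos 3: AUG -> S; peptide=S
pos 6: GCA -> M; peptide=SM
pos 9: CCC -> K; peptide=SMK
pos 12: AGU -> G; peptide=SMKG
pos 15: ACA -> T; peptide=SMKGT
pos 18: AGA -> Q; peptide=SMKGTQ
pos 21: ACC -> T; peptide=SMKGTQT
pos 24: GAA -> E; peptide=SMKGTQTE
pos 27: AAU -> V; peptide=SMKGTQTEV
pos 30: CUG -> F; peptide=SMKGTQTEVF
pos 33: UAA -> STOP

Answer: SMKGTQTEVF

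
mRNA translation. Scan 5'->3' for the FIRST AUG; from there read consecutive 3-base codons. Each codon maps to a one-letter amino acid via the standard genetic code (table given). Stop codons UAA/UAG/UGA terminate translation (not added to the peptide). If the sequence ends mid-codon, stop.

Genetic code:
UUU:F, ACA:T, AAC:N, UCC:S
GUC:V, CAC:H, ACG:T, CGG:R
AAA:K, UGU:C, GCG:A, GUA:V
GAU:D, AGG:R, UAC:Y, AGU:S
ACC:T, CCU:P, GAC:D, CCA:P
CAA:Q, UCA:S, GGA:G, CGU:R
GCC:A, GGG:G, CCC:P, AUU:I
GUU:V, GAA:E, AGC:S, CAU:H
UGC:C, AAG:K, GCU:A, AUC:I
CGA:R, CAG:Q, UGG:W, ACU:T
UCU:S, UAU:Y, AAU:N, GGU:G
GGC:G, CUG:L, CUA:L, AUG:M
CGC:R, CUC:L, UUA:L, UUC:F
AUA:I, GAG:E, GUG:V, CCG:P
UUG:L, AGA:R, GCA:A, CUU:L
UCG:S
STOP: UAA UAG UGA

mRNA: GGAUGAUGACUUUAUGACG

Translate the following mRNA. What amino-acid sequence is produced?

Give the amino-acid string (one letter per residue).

Answer: MMTL

Derivation:
start AUG at pos 2
pos 2: AUG -> M; peptide=M
pos 5: AUG -> M; peptide=MM
pos 8: ACU -> T; peptide=MMT
pos 11: UUA -> L; peptide=MMTL
pos 14: UGA -> STOP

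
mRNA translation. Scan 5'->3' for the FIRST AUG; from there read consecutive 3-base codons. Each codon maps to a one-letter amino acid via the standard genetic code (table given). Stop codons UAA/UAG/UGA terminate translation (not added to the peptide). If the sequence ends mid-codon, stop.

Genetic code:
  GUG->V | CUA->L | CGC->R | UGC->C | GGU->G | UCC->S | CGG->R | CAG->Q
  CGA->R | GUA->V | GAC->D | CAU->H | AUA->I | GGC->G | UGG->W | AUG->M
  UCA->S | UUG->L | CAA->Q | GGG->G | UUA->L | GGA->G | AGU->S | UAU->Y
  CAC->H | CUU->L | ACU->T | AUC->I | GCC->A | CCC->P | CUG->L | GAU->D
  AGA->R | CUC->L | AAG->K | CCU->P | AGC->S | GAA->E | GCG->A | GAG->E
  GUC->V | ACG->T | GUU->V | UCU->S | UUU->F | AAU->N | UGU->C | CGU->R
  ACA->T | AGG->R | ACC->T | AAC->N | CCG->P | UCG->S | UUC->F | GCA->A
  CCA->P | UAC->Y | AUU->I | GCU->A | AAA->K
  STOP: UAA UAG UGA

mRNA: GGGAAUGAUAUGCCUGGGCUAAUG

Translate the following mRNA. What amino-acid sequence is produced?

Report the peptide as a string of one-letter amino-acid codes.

Answer: MICLG

Derivation:
start AUG at pos 4
pos 4: AUG -> M; peptide=M
pos 7: AUA -> I; peptide=MI
pos 10: UGC -> C; peptide=MIC
pos 13: CUG -> L; peptide=MICL
pos 16: GGC -> G; peptide=MICLG
pos 19: UAA -> STOP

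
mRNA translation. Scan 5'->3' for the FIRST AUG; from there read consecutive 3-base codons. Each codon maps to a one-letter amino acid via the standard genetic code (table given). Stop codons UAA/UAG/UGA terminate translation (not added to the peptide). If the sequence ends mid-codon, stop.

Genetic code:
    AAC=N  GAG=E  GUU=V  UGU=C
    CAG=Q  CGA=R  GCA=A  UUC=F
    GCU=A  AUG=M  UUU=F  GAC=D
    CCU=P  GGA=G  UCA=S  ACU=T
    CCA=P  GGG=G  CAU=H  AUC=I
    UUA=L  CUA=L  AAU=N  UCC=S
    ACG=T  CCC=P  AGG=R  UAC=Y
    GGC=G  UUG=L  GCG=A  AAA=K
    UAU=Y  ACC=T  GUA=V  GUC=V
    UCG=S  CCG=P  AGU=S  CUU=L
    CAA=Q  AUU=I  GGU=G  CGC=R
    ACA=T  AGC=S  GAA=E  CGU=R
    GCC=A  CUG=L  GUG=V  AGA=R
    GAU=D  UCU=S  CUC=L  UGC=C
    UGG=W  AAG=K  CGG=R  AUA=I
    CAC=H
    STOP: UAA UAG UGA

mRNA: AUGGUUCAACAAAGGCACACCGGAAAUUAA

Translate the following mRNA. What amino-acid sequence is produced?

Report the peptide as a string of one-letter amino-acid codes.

Answer: MVQQRHTGN

Derivation:
start AUG at pos 0
pos 0: AUG -> M; peptide=M
pos 3: GUU -> V; peptide=MV
pos 6: CAA -> Q; peptide=MVQ
pos 9: CAA -> Q; peptide=MVQQ
pos 12: AGG -> R; peptide=MVQQR
pos 15: CAC -> H; peptide=MVQQRH
pos 18: ACC -> T; peptide=MVQQRHT
pos 21: GGA -> G; peptide=MVQQRHTG
pos 24: AAU -> N; peptide=MVQQRHTGN
pos 27: UAA -> STOP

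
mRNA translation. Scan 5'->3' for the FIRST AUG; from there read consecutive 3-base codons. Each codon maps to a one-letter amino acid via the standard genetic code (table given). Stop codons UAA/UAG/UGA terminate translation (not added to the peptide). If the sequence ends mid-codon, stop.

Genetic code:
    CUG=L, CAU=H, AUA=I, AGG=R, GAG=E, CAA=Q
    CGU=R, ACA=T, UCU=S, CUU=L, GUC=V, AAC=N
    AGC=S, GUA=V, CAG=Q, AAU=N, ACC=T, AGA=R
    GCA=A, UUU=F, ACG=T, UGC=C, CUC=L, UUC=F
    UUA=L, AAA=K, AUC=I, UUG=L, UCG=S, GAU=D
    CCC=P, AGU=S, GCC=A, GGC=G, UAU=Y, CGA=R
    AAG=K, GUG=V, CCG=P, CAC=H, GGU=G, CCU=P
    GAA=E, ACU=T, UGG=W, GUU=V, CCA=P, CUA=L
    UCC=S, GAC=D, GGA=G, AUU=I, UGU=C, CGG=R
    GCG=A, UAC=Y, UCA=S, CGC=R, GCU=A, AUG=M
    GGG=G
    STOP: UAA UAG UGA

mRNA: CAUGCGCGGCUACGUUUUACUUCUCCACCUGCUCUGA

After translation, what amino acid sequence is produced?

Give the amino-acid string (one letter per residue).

Answer: MRGYVLLLHLL

Derivation:
start AUG at pos 1
pos 1: AUG -> M; peptide=M
pos 4: CGC -> R; peptide=MR
pos 7: GGC -> G; peptide=MRG
pos 10: UAC -> Y; peptide=MRGY
pos 13: GUU -> V; peptide=MRGYV
pos 16: UUA -> L; peptide=MRGYVL
pos 19: CUU -> L; peptide=MRGYVLL
pos 22: CUC -> L; peptide=MRGYVLLL
pos 25: CAC -> H; peptide=MRGYVLLLH
pos 28: CUG -> L; peptide=MRGYVLLLHL
pos 31: CUC -> L; peptide=MRGYVLLLHLL
pos 34: UGA -> STOP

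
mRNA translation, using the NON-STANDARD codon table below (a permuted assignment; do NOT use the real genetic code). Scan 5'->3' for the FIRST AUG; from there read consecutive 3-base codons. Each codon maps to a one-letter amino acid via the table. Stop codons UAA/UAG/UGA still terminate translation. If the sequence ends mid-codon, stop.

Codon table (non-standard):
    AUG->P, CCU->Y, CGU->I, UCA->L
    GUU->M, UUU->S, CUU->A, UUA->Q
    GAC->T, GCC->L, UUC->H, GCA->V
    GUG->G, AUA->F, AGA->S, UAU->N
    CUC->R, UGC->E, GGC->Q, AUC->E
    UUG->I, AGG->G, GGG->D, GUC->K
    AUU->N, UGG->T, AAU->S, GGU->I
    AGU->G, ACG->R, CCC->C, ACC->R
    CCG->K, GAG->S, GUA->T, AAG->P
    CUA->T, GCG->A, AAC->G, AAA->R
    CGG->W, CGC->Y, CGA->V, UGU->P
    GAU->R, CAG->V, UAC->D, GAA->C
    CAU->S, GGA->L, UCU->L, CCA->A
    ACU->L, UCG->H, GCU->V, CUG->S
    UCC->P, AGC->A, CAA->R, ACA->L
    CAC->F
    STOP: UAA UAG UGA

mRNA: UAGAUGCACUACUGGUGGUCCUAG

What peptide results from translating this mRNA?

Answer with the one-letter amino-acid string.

start AUG at pos 3
pos 3: AUG -> P; peptide=P
pos 6: CAC -> F; peptide=PF
pos 9: UAC -> D; peptide=PFD
pos 12: UGG -> T; peptide=PFDT
pos 15: UGG -> T; peptide=PFDTT
pos 18: UCC -> P; peptide=PFDTTP
pos 21: UAG -> STOP

Answer: PFDTTP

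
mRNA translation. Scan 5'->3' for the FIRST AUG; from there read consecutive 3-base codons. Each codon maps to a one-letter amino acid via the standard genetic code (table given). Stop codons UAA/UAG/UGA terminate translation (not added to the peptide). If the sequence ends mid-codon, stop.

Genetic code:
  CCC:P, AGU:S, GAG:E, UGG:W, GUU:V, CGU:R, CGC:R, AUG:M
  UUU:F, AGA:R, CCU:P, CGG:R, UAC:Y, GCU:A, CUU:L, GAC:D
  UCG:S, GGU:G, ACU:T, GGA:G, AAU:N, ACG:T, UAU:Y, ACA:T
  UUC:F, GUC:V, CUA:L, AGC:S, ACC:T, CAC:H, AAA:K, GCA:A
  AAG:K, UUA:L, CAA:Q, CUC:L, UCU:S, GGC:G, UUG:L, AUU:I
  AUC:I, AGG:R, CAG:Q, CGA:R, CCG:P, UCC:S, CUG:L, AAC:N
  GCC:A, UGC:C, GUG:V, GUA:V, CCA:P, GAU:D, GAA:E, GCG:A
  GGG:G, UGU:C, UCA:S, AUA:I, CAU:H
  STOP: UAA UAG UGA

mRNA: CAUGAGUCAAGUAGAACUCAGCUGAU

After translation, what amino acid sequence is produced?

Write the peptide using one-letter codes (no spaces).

start AUG at pos 1
pos 1: AUG -> M; peptide=M
pos 4: AGU -> S; peptide=MS
pos 7: CAA -> Q; peptide=MSQ
pos 10: GUA -> V; peptide=MSQV
pos 13: GAA -> E; peptide=MSQVE
pos 16: CUC -> L; peptide=MSQVEL
pos 19: AGC -> S; peptide=MSQVELS
pos 22: UGA -> STOP

Answer: MSQVELS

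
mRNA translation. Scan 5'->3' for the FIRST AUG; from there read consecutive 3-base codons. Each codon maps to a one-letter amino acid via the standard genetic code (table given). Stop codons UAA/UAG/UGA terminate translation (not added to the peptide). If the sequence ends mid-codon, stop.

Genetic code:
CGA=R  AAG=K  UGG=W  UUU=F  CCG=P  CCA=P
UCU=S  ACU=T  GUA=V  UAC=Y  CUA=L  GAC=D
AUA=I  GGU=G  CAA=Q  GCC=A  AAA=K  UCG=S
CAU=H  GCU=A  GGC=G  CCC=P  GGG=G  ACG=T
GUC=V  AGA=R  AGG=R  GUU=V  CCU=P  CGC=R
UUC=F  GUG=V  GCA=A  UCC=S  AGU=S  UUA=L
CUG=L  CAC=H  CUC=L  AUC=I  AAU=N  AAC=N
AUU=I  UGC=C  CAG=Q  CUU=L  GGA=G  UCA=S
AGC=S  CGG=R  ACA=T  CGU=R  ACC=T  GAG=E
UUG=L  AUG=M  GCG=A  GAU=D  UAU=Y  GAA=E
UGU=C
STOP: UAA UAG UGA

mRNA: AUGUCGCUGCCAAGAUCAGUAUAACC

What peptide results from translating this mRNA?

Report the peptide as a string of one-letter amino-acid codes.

Answer: MSLPRSV

Derivation:
start AUG at pos 0
pos 0: AUG -> M; peptide=M
pos 3: UCG -> S; peptide=MS
pos 6: CUG -> L; peptide=MSL
pos 9: CCA -> P; peptide=MSLP
pos 12: AGA -> R; peptide=MSLPR
pos 15: UCA -> S; peptide=MSLPRS
pos 18: GUA -> V; peptide=MSLPRSV
pos 21: UAA -> STOP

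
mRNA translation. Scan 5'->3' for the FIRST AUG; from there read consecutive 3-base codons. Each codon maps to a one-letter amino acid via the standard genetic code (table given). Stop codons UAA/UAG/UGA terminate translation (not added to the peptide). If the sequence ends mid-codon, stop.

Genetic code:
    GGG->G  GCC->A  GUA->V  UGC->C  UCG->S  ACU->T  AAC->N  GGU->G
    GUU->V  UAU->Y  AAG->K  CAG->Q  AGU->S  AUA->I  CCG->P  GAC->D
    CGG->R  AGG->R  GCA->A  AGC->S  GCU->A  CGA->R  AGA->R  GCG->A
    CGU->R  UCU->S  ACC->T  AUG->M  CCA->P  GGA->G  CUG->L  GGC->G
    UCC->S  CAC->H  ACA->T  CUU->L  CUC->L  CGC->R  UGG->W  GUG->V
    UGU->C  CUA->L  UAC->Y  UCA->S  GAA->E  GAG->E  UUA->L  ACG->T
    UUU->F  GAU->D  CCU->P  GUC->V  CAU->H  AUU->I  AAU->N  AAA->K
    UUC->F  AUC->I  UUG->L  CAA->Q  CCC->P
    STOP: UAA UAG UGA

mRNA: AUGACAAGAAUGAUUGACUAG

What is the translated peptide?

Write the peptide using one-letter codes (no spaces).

Answer: MTRMID

Derivation:
start AUG at pos 0
pos 0: AUG -> M; peptide=M
pos 3: ACA -> T; peptide=MT
pos 6: AGA -> R; peptide=MTR
pos 9: AUG -> M; peptide=MTRM
pos 12: AUU -> I; peptide=MTRMI
pos 15: GAC -> D; peptide=MTRMID
pos 18: UAG -> STOP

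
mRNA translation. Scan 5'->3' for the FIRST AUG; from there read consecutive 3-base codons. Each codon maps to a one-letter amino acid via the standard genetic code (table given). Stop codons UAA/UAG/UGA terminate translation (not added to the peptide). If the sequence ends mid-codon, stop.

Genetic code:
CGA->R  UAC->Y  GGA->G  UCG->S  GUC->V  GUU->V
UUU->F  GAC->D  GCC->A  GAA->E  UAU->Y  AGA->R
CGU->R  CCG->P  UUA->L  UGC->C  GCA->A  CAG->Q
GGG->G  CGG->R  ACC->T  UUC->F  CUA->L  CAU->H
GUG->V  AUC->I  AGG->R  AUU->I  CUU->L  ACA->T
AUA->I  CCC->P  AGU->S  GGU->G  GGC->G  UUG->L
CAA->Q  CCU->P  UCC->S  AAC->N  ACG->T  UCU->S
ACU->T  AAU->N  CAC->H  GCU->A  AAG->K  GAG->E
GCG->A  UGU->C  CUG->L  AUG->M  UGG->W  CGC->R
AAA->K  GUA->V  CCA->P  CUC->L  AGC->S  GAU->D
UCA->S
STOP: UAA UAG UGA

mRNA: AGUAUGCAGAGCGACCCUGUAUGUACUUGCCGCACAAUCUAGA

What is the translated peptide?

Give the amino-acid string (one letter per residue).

start AUG at pos 3
pos 3: AUG -> M; peptide=M
pos 6: CAG -> Q; peptide=MQ
pos 9: AGC -> S; peptide=MQS
pos 12: GAC -> D; peptide=MQSD
pos 15: CCU -> P; peptide=MQSDP
pos 18: GUA -> V; peptide=MQSDPV
pos 21: UGU -> C; peptide=MQSDPVC
pos 24: ACU -> T; peptide=MQSDPVCT
pos 27: UGC -> C; peptide=MQSDPVCTC
pos 30: CGC -> R; peptide=MQSDPVCTCR
pos 33: ACA -> T; peptide=MQSDPVCTCRT
pos 36: AUC -> I; peptide=MQSDPVCTCRTI
pos 39: UAG -> STOP

Answer: MQSDPVCTCRTI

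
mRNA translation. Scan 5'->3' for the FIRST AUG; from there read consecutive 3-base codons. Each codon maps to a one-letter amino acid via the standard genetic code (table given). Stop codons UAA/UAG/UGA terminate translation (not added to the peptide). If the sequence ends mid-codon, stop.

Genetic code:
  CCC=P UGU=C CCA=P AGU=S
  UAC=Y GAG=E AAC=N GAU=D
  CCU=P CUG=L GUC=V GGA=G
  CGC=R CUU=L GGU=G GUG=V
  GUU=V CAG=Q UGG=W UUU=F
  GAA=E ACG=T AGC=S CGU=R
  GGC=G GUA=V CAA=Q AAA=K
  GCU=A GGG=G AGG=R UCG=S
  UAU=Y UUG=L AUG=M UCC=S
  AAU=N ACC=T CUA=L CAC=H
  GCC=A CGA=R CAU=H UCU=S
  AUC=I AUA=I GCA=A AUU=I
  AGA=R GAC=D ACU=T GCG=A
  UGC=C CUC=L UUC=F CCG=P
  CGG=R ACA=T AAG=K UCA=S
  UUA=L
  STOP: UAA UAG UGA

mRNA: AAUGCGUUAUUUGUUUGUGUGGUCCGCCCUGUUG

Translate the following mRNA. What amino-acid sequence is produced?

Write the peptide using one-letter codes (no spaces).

Answer: MRYLFVWSALL

Derivation:
start AUG at pos 1
pos 1: AUG -> M; peptide=M
pos 4: CGU -> R; peptide=MR
pos 7: UAU -> Y; peptide=MRY
pos 10: UUG -> L; peptide=MRYL
pos 13: UUU -> F; peptide=MRYLF
pos 16: GUG -> V; peptide=MRYLFV
pos 19: UGG -> W; peptide=MRYLFVW
pos 22: UCC -> S; peptide=MRYLFVWS
pos 25: GCC -> A; peptide=MRYLFVWSA
pos 28: CUG -> L; peptide=MRYLFVWSAL
pos 31: UUG -> L; peptide=MRYLFVWSALL
pos 34: only 0 nt remain (<3), stop (end of mRNA)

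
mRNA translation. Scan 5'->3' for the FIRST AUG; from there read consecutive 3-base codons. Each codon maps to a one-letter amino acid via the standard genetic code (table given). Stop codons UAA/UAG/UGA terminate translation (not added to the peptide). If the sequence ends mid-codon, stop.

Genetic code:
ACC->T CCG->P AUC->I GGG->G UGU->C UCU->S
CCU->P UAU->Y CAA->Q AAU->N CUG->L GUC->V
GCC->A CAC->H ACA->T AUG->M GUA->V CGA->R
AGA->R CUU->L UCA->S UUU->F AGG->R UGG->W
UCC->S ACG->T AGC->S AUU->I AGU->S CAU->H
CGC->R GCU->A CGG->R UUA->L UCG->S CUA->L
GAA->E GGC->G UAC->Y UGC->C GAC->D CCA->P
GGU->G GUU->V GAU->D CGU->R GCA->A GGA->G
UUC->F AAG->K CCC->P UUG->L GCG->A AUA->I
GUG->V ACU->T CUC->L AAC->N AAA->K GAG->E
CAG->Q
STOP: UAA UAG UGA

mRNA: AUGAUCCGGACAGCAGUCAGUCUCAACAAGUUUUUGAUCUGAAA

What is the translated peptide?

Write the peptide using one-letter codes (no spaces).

start AUG at pos 0
pos 0: AUG -> M; peptide=M
pos 3: AUC -> I; peptide=MI
pos 6: CGG -> R; peptide=MIR
pos 9: ACA -> T; peptide=MIRT
pos 12: GCA -> A; peptide=MIRTA
pos 15: GUC -> V; peptide=MIRTAV
pos 18: AGU -> S; peptide=MIRTAVS
pos 21: CUC -> L; peptide=MIRTAVSL
pos 24: AAC -> N; peptide=MIRTAVSLN
pos 27: AAG -> K; peptide=MIRTAVSLNK
pos 30: UUU -> F; peptide=MIRTAVSLNKF
pos 33: UUG -> L; peptide=MIRTAVSLNKFL
pos 36: AUC -> I; peptide=MIRTAVSLNKFLI
pos 39: UGA -> STOP

Answer: MIRTAVSLNKFLI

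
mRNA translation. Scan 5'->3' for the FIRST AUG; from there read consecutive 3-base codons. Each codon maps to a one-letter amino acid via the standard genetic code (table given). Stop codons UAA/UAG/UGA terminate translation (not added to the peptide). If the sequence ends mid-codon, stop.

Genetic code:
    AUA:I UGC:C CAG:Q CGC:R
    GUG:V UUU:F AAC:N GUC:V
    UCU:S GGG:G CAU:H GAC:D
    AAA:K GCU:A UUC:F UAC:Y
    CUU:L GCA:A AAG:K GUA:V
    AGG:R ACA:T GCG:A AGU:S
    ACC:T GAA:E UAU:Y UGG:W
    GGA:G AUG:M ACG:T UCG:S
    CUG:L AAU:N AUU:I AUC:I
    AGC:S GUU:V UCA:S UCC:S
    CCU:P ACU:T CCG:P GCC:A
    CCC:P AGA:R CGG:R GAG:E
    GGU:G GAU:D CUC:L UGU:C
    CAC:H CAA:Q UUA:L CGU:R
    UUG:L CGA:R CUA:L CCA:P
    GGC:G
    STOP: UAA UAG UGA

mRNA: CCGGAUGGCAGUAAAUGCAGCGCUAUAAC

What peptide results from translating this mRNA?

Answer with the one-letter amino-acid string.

start AUG at pos 4
pos 4: AUG -> M; peptide=M
pos 7: GCA -> A; peptide=MA
pos 10: GUA -> V; peptide=MAV
pos 13: AAU -> N; peptide=MAVN
pos 16: GCA -> A; peptide=MAVNA
pos 19: GCG -> A; peptide=MAVNAA
pos 22: CUA -> L; peptide=MAVNAAL
pos 25: UAA -> STOP

Answer: MAVNAAL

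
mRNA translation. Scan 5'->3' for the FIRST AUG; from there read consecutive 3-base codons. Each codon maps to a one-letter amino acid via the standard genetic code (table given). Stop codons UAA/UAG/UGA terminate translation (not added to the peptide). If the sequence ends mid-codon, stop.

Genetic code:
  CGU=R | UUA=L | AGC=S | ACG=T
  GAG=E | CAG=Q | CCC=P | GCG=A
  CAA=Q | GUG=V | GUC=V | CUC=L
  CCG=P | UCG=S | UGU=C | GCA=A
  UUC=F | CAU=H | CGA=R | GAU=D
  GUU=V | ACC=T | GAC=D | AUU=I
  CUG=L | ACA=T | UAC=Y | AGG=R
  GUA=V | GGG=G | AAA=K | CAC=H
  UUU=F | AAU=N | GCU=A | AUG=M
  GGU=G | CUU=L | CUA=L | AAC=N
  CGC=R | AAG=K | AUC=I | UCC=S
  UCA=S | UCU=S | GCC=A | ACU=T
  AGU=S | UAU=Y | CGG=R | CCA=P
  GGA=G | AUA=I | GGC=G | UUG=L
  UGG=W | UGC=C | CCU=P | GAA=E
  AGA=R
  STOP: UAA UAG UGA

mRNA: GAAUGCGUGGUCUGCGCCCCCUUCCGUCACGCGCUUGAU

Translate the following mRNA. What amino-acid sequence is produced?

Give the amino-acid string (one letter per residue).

Answer: MRGLRPLPSRA

Derivation:
start AUG at pos 2
pos 2: AUG -> M; peptide=M
pos 5: CGU -> R; peptide=MR
pos 8: GGU -> G; peptide=MRG
pos 11: CUG -> L; peptide=MRGL
pos 14: CGC -> R; peptide=MRGLR
pos 17: CCC -> P; peptide=MRGLRP
pos 20: CUU -> L; peptide=MRGLRPL
pos 23: CCG -> P; peptide=MRGLRPLP
pos 26: UCA -> S; peptide=MRGLRPLPS
pos 29: CGC -> R; peptide=MRGLRPLPSR
pos 32: GCU -> A; peptide=MRGLRPLPSRA
pos 35: UGA -> STOP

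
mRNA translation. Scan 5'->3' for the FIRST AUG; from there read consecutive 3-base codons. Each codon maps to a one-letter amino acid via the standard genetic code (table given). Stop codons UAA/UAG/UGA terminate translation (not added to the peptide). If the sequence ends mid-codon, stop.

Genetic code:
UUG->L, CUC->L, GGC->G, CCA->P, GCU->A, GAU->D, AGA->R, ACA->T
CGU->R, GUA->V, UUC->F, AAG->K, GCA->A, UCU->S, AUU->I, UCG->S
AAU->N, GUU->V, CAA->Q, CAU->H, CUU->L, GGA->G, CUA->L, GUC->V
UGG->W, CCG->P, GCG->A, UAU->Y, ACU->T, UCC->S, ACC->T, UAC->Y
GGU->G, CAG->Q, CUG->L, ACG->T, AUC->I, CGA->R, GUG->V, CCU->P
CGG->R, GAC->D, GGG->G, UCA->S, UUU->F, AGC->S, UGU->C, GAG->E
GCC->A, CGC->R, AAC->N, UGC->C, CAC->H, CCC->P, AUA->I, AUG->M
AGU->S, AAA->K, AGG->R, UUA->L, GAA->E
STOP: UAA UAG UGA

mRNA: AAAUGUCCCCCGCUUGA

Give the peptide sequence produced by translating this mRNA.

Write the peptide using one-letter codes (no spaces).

start AUG at pos 2
pos 2: AUG -> M; peptide=M
pos 5: UCC -> S; peptide=MS
pos 8: CCC -> P; peptide=MSP
pos 11: GCU -> A; peptide=MSPA
pos 14: UGA -> STOP

Answer: MSPA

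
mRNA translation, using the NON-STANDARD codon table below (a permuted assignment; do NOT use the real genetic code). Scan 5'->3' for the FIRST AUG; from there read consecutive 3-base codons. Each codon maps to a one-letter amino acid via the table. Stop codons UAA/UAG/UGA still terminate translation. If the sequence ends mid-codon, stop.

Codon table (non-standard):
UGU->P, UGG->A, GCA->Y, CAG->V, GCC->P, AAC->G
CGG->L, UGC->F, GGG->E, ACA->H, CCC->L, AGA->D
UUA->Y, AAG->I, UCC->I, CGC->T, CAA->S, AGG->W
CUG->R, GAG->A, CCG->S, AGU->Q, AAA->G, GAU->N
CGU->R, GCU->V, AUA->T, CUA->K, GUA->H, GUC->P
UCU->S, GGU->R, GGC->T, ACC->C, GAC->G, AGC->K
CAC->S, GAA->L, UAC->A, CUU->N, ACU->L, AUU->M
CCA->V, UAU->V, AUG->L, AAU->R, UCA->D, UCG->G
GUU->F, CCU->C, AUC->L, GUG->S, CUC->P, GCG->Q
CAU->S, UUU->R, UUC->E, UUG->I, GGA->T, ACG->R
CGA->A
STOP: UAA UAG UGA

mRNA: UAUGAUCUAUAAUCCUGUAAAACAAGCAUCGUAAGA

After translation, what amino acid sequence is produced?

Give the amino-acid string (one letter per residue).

Answer: LLVRCHGSYG

Derivation:
start AUG at pos 1
pos 1: AUG -> L; peptide=L
pos 4: AUC -> L; peptide=LL
pos 7: UAU -> V; peptide=LLV
pos 10: AAU -> R; peptide=LLVR
pos 13: CCU -> C; peptide=LLVRC
pos 16: GUA -> H; peptide=LLVRCH
pos 19: AAA -> G; peptide=LLVRCHG
pos 22: CAA -> S; peptide=LLVRCHGS
pos 25: GCA -> Y; peptide=LLVRCHGSY
pos 28: UCG -> G; peptide=LLVRCHGSYG
pos 31: UAA -> STOP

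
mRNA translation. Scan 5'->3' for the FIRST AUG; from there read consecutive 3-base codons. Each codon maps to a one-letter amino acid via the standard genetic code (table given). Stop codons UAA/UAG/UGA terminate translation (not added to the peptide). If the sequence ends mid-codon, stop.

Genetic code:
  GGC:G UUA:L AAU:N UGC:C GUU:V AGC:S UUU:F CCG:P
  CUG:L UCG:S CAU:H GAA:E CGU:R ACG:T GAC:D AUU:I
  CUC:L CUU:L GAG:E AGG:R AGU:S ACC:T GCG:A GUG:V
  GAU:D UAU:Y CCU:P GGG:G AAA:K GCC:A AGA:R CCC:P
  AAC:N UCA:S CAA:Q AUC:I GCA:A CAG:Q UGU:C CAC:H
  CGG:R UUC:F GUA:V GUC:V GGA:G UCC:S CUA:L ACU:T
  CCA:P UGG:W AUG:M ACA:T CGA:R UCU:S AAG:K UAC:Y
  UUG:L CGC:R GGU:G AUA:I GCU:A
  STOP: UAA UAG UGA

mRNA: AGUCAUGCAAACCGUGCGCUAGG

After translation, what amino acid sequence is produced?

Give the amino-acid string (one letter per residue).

start AUG at pos 4
pos 4: AUG -> M; peptide=M
pos 7: CAA -> Q; peptide=MQ
pos 10: ACC -> T; peptide=MQT
pos 13: GUG -> V; peptide=MQTV
pos 16: CGC -> R; peptide=MQTVR
pos 19: UAG -> STOP

Answer: MQTVR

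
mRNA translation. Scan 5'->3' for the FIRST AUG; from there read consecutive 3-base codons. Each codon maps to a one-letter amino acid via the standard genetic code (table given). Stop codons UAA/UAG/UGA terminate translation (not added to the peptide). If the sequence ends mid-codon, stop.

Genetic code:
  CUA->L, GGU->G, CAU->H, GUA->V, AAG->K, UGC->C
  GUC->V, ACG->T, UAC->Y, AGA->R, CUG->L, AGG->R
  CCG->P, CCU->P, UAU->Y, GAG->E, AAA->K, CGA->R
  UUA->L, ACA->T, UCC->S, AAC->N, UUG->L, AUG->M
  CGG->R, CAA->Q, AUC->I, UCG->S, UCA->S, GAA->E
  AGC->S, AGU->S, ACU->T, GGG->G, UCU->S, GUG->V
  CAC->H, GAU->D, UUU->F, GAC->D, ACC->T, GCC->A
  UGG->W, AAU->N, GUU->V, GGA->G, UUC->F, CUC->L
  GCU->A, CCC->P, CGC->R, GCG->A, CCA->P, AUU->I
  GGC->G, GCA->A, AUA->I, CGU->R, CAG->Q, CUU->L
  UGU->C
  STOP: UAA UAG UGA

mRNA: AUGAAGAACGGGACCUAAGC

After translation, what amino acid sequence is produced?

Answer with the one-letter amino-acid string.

start AUG at pos 0
pos 0: AUG -> M; peptide=M
pos 3: AAG -> K; peptide=MK
pos 6: AAC -> N; peptide=MKN
pos 9: GGG -> G; peptide=MKNG
pos 12: ACC -> T; peptide=MKNGT
pos 15: UAA -> STOP

Answer: MKNGT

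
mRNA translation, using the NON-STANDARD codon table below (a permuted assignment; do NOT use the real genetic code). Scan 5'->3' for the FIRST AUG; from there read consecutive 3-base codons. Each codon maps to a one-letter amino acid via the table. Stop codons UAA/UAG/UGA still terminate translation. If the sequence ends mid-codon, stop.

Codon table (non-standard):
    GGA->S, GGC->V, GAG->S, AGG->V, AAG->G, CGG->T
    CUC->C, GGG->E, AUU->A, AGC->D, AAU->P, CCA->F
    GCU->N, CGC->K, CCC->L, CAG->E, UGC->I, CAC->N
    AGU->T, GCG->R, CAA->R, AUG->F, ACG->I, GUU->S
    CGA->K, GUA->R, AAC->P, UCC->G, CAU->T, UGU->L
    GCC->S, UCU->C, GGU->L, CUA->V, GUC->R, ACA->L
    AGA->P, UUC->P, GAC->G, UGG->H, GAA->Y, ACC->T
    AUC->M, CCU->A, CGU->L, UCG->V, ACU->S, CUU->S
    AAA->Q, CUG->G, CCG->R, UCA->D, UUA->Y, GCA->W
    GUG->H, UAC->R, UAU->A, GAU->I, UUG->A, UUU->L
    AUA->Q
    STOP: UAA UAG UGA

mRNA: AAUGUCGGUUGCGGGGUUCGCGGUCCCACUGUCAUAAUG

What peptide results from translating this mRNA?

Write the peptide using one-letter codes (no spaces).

Answer: FVSREPRRFGD

Derivation:
start AUG at pos 1
pos 1: AUG -> F; peptide=F
pos 4: UCG -> V; peptide=FV
pos 7: GUU -> S; peptide=FVS
pos 10: GCG -> R; peptide=FVSR
pos 13: GGG -> E; peptide=FVSRE
pos 16: UUC -> P; peptide=FVSREP
pos 19: GCG -> R; peptide=FVSREPR
pos 22: GUC -> R; peptide=FVSREPRR
pos 25: CCA -> F; peptide=FVSREPRRF
pos 28: CUG -> G; peptide=FVSREPRRFG
pos 31: UCA -> D; peptide=FVSREPRRFGD
pos 34: UAA -> STOP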